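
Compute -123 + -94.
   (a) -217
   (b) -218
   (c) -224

-123 + -94 = -217
a) -217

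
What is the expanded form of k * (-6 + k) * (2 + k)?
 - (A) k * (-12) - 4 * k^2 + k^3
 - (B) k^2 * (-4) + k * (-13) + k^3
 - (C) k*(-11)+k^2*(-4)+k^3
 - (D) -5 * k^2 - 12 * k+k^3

Expanding k * (-6 + k) * (2 + k):
= k * (-12) - 4 * k^2 + k^3
A) k * (-12) - 4 * k^2 + k^3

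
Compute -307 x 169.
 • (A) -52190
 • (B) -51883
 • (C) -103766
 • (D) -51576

-307 * 169 = -51883
B) -51883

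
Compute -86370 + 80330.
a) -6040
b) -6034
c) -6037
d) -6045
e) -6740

-86370 + 80330 = -6040
a) -6040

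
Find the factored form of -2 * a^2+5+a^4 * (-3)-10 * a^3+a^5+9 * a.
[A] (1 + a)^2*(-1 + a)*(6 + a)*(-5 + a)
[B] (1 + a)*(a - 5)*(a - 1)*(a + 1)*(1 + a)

We need to factor -2 * a^2+5+a^4 * (-3)-10 * a^3+a^5+9 * a.
The factored form is (1 + a)*(a - 5)*(a - 1)*(a + 1)*(1 + a).
B) (1 + a)*(a - 5)*(a - 1)*(a + 1)*(1 + a)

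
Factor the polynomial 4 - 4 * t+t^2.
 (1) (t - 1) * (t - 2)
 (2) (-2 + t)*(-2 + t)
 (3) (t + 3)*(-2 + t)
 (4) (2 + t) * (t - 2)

We need to factor 4 - 4 * t+t^2.
The factored form is (-2 + t)*(-2 + t).
2) (-2 + t)*(-2 + t)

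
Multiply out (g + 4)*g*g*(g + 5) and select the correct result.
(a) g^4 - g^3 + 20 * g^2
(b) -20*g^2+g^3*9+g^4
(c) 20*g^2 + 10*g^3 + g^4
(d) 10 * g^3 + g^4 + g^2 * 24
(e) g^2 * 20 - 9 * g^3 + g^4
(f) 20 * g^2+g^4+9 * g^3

Expanding (g + 4)*g*g*(g + 5):
= 20 * g^2+g^4+9 * g^3
f) 20 * g^2+g^4+9 * g^3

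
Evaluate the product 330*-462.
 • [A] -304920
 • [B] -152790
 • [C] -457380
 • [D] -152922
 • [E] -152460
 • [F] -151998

330 * -462 = -152460
E) -152460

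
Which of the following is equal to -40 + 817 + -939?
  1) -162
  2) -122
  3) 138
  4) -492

First: -40 + 817 = 777
Then: 777 + -939 = -162
1) -162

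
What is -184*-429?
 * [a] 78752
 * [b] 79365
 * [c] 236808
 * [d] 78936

-184 * -429 = 78936
d) 78936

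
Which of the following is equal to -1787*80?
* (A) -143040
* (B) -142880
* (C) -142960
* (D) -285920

-1787 * 80 = -142960
C) -142960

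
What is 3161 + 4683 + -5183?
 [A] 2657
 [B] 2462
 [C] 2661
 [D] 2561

First: 3161 + 4683 = 7844
Then: 7844 + -5183 = 2661
C) 2661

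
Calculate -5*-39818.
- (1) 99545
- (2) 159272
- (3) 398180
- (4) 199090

-5 * -39818 = 199090
4) 199090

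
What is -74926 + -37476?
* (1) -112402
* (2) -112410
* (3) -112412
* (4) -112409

-74926 + -37476 = -112402
1) -112402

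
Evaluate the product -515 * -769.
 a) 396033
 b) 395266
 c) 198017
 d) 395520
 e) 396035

-515 * -769 = 396035
e) 396035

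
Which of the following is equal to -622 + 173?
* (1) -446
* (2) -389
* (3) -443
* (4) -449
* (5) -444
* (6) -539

-622 + 173 = -449
4) -449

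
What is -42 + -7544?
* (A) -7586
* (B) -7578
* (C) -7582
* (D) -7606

-42 + -7544 = -7586
A) -7586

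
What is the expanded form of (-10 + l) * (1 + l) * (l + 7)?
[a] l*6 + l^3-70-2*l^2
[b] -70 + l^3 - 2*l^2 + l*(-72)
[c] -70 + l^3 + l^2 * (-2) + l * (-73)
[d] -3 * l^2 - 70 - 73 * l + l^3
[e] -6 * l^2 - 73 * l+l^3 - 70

Expanding (-10 + l) * (1 + l) * (l + 7):
= -70 + l^3 + l^2 * (-2) + l * (-73)
c) -70 + l^3 + l^2 * (-2) + l * (-73)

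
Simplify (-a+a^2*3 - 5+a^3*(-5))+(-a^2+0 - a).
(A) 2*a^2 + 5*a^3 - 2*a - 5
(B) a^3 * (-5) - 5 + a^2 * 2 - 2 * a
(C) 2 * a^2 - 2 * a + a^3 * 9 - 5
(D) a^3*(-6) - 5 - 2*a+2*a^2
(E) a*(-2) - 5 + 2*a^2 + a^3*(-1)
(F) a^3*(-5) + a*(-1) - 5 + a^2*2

Adding the polynomials and combining like terms:
(-a + a^2*3 - 5 + a^3*(-5)) + (-a^2 + 0 - a)
= a^3 * (-5) - 5 + a^2 * 2 - 2 * a
B) a^3 * (-5) - 5 + a^2 * 2 - 2 * a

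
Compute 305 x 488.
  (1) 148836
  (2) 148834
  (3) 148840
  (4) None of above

305 * 488 = 148840
3) 148840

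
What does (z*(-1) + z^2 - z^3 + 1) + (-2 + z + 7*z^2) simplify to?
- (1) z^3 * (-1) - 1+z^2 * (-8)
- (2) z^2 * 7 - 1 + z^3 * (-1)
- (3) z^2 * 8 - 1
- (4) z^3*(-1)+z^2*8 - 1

Adding the polynomials and combining like terms:
(z*(-1) + z^2 - z^3 + 1) + (-2 + z + 7*z^2)
= z^3*(-1)+z^2*8 - 1
4) z^3*(-1)+z^2*8 - 1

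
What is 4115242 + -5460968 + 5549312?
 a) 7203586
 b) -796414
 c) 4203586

First: 4115242 + -5460968 = -1345726
Then: -1345726 + 5549312 = 4203586
c) 4203586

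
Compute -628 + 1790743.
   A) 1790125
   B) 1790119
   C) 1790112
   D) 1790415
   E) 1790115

-628 + 1790743 = 1790115
E) 1790115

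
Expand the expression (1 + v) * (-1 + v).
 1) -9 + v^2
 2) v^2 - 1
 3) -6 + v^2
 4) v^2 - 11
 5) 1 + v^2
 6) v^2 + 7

Expanding (1 + v) * (-1 + v):
= v^2 - 1
2) v^2 - 1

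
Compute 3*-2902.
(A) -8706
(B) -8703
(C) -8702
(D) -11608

3 * -2902 = -8706
A) -8706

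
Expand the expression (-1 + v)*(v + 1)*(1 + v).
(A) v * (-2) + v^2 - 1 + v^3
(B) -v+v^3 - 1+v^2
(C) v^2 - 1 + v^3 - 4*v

Expanding (-1 + v)*(v + 1)*(1 + v):
= -v+v^3 - 1+v^2
B) -v+v^3 - 1+v^2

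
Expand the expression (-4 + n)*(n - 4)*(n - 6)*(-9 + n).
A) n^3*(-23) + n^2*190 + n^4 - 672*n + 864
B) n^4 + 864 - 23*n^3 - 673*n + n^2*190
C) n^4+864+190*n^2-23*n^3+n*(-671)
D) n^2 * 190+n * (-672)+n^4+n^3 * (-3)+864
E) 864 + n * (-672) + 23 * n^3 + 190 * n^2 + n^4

Expanding (-4 + n)*(n - 4)*(n - 6)*(-9 + n):
= n^3*(-23) + n^2*190 + n^4 - 672*n + 864
A) n^3*(-23) + n^2*190 + n^4 - 672*n + 864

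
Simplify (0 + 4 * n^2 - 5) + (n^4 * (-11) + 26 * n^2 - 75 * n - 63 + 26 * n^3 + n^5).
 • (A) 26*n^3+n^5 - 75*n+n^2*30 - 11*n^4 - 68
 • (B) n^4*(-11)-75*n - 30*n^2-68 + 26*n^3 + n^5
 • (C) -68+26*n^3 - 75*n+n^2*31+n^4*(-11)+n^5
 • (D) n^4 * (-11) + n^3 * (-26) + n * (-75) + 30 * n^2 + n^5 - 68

Adding the polynomials and combining like terms:
(0 + 4*n^2 - 5) + (n^4*(-11) + 26*n^2 - 75*n - 63 + 26*n^3 + n^5)
= 26*n^3+n^5 - 75*n+n^2*30 - 11*n^4 - 68
A) 26*n^3+n^5 - 75*n+n^2*30 - 11*n^4 - 68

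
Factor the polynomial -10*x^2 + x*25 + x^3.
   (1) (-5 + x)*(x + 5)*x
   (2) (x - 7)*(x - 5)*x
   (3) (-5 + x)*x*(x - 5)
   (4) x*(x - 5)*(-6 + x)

We need to factor -10*x^2 + x*25 + x^3.
The factored form is (-5 + x)*x*(x - 5).
3) (-5 + x)*x*(x - 5)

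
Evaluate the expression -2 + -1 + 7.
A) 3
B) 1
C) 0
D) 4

First: -2 + -1 = -3
Then: -3 + 7 = 4
D) 4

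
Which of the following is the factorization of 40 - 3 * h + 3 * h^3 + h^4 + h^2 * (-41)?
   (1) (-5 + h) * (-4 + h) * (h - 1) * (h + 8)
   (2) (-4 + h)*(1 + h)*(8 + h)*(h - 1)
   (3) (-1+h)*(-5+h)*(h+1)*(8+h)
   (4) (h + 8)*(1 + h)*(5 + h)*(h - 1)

We need to factor 40 - 3 * h + 3 * h^3 + h^4 + h^2 * (-41).
The factored form is (-1+h)*(-5+h)*(h+1)*(8+h).
3) (-1+h)*(-5+h)*(h+1)*(8+h)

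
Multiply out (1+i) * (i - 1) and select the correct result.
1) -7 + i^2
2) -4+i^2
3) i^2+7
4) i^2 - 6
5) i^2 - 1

Expanding (1+i) * (i - 1):
= i^2 - 1
5) i^2 - 1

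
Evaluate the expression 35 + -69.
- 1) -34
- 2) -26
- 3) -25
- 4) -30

35 + -69 = -34
1) -34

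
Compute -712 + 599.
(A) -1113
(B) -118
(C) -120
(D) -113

-712 + 599 = -113
D) -113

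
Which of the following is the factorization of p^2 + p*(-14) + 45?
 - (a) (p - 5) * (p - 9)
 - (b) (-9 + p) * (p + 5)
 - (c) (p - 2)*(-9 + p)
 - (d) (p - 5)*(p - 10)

We need to factor p^2 + p*(-14) + 45.
The factored form is (p - 5) * (p - 9).
a) (p - 5) * (p - 9)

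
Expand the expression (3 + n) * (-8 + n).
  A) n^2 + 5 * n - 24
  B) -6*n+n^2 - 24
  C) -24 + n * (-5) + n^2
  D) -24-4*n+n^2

Expanding (3 + n) * (-8 + n):
= -24 + n * (-5) + n^2
C) -24 + n * (-5) + n^2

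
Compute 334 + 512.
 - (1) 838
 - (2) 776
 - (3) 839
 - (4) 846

334 + 512 = 846
4) 846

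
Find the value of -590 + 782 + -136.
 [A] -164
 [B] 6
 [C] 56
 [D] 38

First: -590 + 782 = 192
Then: 192 + -136 = 56
C) 56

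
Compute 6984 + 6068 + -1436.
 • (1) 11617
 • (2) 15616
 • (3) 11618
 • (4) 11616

First: 6984 + 6068 = 13052
Then: 13052 + -1436 = 11616
4) 11616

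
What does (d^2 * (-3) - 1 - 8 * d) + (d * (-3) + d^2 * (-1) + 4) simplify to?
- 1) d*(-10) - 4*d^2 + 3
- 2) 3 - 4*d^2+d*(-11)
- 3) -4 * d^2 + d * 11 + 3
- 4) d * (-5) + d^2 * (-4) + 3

Adding the polynomials and combining like terms:
(d^2*(-3) - 1 - 8*d) + (d*(-3) + d^2*(-1) + 4)
= 3 - 4*d^2+d*(-11)
2) 3 - 4*d^2+d*(-11)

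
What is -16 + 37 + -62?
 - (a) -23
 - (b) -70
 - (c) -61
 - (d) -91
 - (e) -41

First: -16 + 37 = 21
Then: 21 + -62 = -41
e) -41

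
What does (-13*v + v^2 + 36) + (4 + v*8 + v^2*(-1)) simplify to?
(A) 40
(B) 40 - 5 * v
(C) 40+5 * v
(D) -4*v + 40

Adding the polynomials and combining like terms:
(-13*v + v^2 + 36) + (4 + v*8 + v^2*(-1))
= 40 - 5 * v
B) 40 - 5 * v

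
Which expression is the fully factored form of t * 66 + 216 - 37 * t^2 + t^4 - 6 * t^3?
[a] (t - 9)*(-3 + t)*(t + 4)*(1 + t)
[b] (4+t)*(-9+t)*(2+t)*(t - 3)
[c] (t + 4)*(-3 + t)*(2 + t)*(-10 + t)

We need to factor t * 66 + 216 - 37 * t^2 + t^4 - 6 * t^3.
The factored form is (4+t)*(-9+t)*(2+t)*(t - 3).
b) (4+t)*(-9+t)*(2+t)*(t - 3)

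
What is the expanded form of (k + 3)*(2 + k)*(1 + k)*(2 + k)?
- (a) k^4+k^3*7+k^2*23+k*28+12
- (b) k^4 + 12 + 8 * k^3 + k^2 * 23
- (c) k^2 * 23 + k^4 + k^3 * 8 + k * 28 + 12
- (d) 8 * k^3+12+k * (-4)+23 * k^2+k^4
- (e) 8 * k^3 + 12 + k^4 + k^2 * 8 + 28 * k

Expanding (k + 3)*(2 + k)*(1 + k)*(2 + k):
= k^2 * 23 + k^4 + k^3 * 8 + k * 28 + 12
c) k^2 * 23 + k^4 + k^3 * 8 + k * 28 + 12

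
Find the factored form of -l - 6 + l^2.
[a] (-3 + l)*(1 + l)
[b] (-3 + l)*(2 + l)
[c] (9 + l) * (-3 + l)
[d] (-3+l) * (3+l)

We need to factor -l - 6 + l^2.
The factored form is (-3 + l)*(2 + l).
b) (-3 + l)*(2 + l)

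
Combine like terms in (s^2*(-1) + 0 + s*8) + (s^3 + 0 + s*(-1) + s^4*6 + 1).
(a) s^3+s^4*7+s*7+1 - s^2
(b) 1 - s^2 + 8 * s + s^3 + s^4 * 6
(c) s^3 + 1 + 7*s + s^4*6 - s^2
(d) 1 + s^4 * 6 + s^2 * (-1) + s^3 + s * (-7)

Adding the polynomials and combining like terms:
(s^2*(-1) + 0 + s*8) + (s^3 + 0 + s*(-1) + s^4*6 + 1)
= s^3 + 1 + 7*s + s^4*6 - s^2
c) s^3 + 1 + 7*s + s^4*6 - s^2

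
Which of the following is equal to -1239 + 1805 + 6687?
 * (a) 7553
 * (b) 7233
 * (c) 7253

First: -1239 + 1805 = 566
Then: 566 + 6687 = 7253
c) 7253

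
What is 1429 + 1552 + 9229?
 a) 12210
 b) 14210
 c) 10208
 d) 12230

First: 1429 + 1552 = 2981
Then: 2981 + 9229 = 12210
a) 12210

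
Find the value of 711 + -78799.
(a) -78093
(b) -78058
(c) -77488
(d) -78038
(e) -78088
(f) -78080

711 + -78799 = -78088
e) -78088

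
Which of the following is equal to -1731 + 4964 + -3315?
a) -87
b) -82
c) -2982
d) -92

First: -1731 + 4964 = 3233
Then: 3233 + -3315 = -82
b) -82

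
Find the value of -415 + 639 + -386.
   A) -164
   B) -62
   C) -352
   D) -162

First: -415 + 639 = 224
Then: 224 + -386 = -162
D) -162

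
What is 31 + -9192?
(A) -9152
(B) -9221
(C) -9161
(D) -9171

31 + -9192 = -9161
C) -9161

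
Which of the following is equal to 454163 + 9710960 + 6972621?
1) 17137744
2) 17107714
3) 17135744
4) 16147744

First: 454163 + 9710960 = 10165123
Then: 10165123 + 6972621 = 17137744
1) 17137744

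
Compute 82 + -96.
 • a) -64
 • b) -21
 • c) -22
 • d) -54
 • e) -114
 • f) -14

82 + -96 = -14
f) -14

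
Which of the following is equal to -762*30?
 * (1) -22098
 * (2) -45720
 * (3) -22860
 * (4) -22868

-762 * 30 = -22860
3) -22860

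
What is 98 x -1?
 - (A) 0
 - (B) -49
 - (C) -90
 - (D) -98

98 * -1 = -98
D) -98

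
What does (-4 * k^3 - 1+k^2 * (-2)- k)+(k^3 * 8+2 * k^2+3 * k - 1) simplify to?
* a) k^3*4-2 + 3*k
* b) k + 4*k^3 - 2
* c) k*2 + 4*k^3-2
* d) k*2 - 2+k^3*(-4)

Adding the polynomials and combining like terms:
(-4*k^3 - 1 + k^2*(-2) - k) + (k^3*8 + 2*k^2 + 3*k - 1)
= k*2 + 4*k^3-2
c) k*2 + 4*k^3-2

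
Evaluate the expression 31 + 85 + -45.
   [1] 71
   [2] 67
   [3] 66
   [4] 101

First: 31 + 85 = 116
Then: 116 + -45 = 71
1) 71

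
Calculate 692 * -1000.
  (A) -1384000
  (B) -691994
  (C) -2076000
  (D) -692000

692 * -1000 = -692000
D) -692000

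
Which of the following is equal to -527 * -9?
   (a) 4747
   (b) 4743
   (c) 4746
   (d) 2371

-527 * -9 = 4743
b) 4743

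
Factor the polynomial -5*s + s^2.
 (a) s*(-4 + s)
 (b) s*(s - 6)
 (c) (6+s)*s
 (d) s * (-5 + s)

We need to factor -5*s + s^2.
The factored form is s * (-5 + s).
d) s * (-5 + s)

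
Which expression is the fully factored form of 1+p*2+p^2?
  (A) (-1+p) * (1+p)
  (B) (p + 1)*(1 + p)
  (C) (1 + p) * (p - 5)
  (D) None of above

We need to factor 1+p*2+p^2.
The factored form is (p + 1)*(1 + p).
B) (p + 1)*(1 + p)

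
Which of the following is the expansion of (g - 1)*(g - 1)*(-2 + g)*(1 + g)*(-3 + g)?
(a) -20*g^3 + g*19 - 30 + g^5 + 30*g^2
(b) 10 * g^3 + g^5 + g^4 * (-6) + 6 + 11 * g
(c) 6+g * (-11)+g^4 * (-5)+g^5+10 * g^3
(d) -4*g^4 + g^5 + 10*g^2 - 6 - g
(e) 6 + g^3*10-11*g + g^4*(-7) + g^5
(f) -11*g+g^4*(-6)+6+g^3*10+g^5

Expanding (g - 1)*(g - 1)*(-2 + g)*(1 + g)*(-3 + g):
= -11*g+g^4*(-6)+6+g^3*10+g^5
f) -11*g+g^4*(-6)+6+g^3*10+g^5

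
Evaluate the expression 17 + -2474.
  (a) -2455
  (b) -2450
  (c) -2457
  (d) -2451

17 + -2474 = -2457
c) -2457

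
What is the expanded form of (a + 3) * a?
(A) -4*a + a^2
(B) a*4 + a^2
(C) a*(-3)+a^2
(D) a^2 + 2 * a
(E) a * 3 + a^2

Expanding (a + 3) * a:
= a * 3 + a^2
E) a * 3 + a^2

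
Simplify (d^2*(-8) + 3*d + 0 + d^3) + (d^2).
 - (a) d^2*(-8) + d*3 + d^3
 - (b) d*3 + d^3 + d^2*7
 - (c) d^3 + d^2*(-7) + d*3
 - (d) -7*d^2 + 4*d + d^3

Adding the polynomials and combining like terms:
(d^2*(-8) + 3*d + 0 + d^3) + (d^2)
= d^3 + d^2*(-7) + d*3
c) d^3 + d^2*(-7) + d*3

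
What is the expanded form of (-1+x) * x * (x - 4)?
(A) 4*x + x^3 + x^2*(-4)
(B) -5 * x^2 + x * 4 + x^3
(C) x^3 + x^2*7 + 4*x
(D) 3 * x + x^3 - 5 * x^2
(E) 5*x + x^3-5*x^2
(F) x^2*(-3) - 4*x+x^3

Expanding (-1+x) * x * (x - 4):
= -5 * x^2 + x * 4 + x^3
B) -5 * x^2 + x * 4 + x^3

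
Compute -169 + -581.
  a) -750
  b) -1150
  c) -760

-169 + -581 = -750
a) -750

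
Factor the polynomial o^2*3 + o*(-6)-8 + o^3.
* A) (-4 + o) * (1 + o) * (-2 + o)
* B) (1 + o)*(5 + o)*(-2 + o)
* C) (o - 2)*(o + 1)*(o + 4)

We need to factor o^2*3 + o*(-6)-8 + o^3.
The factored form is (o - 2)*(o + 1)*(o + 4).
C) (o - 2)*(o + 1)*(o + 4)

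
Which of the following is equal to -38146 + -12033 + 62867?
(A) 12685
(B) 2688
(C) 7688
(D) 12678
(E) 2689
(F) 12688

First: -38146 + -12033 = -50179
Then: -50179 + 62867 = 12688
F) 12688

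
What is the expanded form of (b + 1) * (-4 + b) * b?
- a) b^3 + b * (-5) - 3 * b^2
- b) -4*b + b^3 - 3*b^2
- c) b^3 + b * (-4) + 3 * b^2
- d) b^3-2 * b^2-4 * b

Expanding (b + 1) * (-4 + b) * b:
= -4*b + b^3 - 3*b^2
b) -4*b + b^3 - 3*b^2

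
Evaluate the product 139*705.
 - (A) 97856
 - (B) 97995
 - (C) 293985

139 * 705 = 97995
B) 97995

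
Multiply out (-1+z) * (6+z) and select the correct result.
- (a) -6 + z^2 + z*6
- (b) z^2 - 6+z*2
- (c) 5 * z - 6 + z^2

Expanding (-1+z) * (6+z):
= 5 * z - 6 + z^2
c) 5 * z - 6 + z^2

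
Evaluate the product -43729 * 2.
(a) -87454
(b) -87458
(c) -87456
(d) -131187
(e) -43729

-43729 * 2 = -87458
b) -87458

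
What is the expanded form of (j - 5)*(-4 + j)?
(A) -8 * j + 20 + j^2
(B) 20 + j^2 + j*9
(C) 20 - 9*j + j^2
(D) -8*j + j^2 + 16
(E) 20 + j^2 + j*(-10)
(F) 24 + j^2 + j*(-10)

Expanding (j - 5)*(-4 + j):
= 20 - 9*j + j^2
C) 20 - 9*j + j^2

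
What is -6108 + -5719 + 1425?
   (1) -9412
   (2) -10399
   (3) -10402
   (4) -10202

First: -6108 + -5719 = -11827
Then: -11827 + 1425 = -10402
3) -10402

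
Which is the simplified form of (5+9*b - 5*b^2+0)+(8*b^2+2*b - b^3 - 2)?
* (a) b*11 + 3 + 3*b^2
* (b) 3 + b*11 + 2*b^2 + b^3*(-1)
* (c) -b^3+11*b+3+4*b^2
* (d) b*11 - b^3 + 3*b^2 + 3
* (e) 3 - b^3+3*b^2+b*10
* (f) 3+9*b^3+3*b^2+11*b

Adding the polynomials and combining like terms:
(5 + 9*b - 5*b^2 + 0) + (8*b^2 + 2*b - b^3 - 2)
= b*11 - b^3 + 3*b^2 + 3
d) b*11 - b^3 + 3*b^2 + 3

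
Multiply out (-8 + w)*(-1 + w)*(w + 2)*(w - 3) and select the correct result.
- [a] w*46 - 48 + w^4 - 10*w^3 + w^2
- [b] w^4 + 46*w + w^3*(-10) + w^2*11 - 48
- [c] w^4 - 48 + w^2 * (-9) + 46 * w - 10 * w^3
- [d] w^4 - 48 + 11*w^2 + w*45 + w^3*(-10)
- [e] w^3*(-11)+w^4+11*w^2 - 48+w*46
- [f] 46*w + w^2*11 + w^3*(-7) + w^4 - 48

Expanding (-8 + w)*(-1 + w)*(w + 2)*(w - 3):
= w^4 + 46*w + w^3*(-10) + w^2*11 - 48
b) w^4 + 46*w + w^3*(-10) + w^2*11 - 48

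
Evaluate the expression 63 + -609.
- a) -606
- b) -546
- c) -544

63 + -609 = -546
b) -546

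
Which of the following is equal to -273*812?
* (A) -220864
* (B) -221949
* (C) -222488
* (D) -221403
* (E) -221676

-273 * 812 = -221676
E) -221676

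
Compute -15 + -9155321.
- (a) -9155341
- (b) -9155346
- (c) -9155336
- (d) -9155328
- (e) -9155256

-15 + -9155321 = -9155336
c) -9155336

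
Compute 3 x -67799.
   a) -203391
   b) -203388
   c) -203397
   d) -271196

3 * -67799 = -203397
c) -203397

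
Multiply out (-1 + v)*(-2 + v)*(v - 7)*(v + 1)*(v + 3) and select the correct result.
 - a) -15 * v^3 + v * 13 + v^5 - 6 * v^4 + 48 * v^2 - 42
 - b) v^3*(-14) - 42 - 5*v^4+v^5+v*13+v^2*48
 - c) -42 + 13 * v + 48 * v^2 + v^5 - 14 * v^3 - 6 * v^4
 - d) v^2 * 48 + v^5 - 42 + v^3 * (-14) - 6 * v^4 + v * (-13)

Expanding (-1 + v)*(-2 + v)*(v - 7)*(v + 1)*(v + 3):
= -42 + 13 * v + 48 * v^2 + v^5 - 14 * v^3 - 6 * v^4
c) -42 + 13 * v + 48 * v^2 + v^5 - 14 * v^3 - 6 * v^4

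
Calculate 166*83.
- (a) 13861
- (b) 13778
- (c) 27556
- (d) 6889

166 * 83 = 13778
b) 13778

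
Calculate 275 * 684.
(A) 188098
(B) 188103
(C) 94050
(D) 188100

275 * 684 = 188100
D) 188100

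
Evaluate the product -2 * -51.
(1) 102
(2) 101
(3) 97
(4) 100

-2 * -51 = 102
1) 102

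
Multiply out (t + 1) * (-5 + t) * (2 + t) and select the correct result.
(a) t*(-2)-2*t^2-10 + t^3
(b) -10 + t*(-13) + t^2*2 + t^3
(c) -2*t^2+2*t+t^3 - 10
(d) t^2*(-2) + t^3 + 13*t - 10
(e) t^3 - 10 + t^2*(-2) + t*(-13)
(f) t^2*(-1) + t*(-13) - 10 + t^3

Expanding (t + 1) * (-5 + t) * (2 + t):
= t^3 - 10 + t^2*(-2) + t*(-13)
e) t^3 - 10 + t^2*(-2) + t*(-13)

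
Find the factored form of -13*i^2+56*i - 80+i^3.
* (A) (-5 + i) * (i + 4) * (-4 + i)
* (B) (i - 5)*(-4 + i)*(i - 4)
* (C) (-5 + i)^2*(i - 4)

We need to factor -13*i^2+56*i - 80+i^3.
The factored form is (i - 5)*(-4 + i)*(i - 4).
B) (i - 5)*(-4 + i)*(i - 4)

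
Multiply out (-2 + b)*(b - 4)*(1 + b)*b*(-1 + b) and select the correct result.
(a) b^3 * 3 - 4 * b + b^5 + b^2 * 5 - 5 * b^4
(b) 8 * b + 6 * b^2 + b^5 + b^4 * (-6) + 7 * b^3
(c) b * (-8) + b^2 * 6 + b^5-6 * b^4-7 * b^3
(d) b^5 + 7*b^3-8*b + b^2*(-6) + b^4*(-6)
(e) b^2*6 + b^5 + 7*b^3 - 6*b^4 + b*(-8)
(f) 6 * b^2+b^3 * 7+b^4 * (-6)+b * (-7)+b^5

Expanding (-2 + b)*(b - 4)*(1 + b)*b*(-1 + b):
= b^2*6 + b^5 + 7*b^3 - 6*b^4 + b*(-8)
e) b^2*6 + b^5 + 7*b^3 - 6*b^4 + b*(-8)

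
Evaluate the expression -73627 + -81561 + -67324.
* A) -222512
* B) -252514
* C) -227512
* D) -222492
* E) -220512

First: -73627 + -81561 = -155188
Then: -155188 + -67324 = -222512
A) -222512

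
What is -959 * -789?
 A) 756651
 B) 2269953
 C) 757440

-959 * -789 = 756651
A) 756651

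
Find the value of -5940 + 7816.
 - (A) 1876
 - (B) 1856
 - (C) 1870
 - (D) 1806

-5940 + 7816 = 1876
A) 1876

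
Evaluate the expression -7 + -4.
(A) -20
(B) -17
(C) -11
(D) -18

-7 + -4 = -11
C) -11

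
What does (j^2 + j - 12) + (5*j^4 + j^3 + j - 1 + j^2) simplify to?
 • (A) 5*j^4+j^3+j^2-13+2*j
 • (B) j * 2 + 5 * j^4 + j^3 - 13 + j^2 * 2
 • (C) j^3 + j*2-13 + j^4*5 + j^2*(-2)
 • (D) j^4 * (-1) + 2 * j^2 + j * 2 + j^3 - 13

Adding the polynomials and combining like terms:
(j^2 + j - 12) + (5*j^4 + j^3 + j - 1 + j^2)
= j * 2 + 5 * j^4 + j^3 - 13 + j^2 * 2
B) j * 2 + 5 * j^4 + j^3 - 13 + j^2 * 2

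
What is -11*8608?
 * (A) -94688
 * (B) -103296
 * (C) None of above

-11 * 8608 = -94688
A) -94688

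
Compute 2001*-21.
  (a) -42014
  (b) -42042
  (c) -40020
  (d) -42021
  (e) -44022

2001 * -21 = -42021
d) -42021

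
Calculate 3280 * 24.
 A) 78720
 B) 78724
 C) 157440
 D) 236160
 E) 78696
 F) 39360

3280 * 24 = 78720
A) 78720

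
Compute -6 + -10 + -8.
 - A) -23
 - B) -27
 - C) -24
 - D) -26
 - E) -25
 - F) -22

First: -6 + -10 = -16
Then: -16 + -8 = -24
C) -24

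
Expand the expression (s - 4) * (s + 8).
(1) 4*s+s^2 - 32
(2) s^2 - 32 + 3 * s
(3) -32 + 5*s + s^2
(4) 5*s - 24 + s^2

Expanding (s - 4) * (s + 8):
= 4*s+s^2 - 32
1) 4*s+s^2 - 32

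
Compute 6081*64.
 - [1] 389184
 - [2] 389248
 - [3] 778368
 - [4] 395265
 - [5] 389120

6081 * 64 = 389184
1) 389184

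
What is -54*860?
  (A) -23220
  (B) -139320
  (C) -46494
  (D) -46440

-54 * 860 = -46440
D) -46440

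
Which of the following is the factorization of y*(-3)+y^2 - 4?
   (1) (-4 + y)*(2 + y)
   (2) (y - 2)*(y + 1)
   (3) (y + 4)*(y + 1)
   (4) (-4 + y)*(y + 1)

We need to factor y*(-3)+y^2 - 4.
The factored form is (-4 + y)*(y + 1).
4) (-4 + y)*(y + 1)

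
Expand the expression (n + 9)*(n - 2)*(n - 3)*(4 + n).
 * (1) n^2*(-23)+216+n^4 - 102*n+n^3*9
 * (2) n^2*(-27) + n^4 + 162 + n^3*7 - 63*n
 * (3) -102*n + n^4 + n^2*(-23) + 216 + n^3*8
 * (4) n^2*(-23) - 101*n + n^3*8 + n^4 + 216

Expanding (n + 9)*(n - 2)*(n - 3)*(4 + n):
= -102*n + n^4 + n^2*(-23) + 216 + n^3*8
3) -102*n + n^4 + n^2*(-23) + 216 + n^3*8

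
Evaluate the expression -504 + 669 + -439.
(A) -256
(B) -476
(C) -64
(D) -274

First: -504 + 669 = 165
Then: 165 + -439 = -274
D) -274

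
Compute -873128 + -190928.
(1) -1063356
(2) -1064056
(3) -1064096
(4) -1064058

-873128 + -190928 = -1064056
2) -1064056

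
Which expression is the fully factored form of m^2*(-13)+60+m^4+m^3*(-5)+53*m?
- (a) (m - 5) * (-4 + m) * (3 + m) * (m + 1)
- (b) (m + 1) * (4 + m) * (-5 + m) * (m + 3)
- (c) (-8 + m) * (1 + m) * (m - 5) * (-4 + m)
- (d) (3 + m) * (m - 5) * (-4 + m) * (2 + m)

We need to factor m^2*(-13)+60+m^4+m^3*(-5)+53*m.
The factored form is (m - 5) * (-4 + m) * (3 + m) * (m + 1).
a) (m - 5) * (-4 + m) * (3 + m) * (m + 1)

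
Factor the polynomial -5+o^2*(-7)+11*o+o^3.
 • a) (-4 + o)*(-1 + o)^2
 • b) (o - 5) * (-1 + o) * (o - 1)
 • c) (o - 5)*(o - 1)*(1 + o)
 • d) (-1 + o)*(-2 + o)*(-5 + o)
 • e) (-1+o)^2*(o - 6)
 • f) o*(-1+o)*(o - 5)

We need to factor -5+o^2*(-7)+11*o+o^3.
The factored form is (o - 5) * (-1 + o) * (o - 1).
b) (o - 5) * (-1 + o) * (o - 1)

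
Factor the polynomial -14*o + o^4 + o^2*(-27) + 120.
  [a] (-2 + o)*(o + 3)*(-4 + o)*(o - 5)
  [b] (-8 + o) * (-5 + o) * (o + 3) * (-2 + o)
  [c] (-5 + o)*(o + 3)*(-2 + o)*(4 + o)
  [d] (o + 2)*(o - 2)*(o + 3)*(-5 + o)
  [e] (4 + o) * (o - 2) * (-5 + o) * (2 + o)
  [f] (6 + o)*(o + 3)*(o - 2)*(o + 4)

We need to factor -14*o + o^4 + o^2*(-27) + 120.
The factored form is (-5 + o)*(o + 3)*(-2 + o)*(4 + o).
c) (-5 + o)*(o + 3)*(-2 + o)*(4 + o)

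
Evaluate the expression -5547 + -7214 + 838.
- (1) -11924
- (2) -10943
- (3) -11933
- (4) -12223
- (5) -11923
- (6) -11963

First: -5547 + -7214 = -12761
Then: -12761 + 838 = -11923
5) -11923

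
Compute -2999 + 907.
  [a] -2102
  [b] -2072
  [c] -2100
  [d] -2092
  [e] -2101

-2999 + 907 = -2092
d) -2092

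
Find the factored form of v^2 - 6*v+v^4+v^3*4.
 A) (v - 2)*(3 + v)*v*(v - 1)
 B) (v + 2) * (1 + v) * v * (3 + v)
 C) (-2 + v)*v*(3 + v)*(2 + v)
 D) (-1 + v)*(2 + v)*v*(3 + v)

We need to factor v^2 - 6*v+v^4+v^3*4.
The factored form is (-1 + v)*(2 + v)*v*(3 + v).
D) (-1 + v)*(2 + v)*v*(3 + v)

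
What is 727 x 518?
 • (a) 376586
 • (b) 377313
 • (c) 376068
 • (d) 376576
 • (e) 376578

727 * 518 = 376586
a) 376586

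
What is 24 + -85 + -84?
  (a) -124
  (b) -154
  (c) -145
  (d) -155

First: 24 + -85 = -61
Then: -61 + -84 = -145
c) -145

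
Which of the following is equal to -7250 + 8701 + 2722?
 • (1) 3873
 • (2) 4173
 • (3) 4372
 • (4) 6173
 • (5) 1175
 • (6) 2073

First: -7250 + 8701 = 1451
Then: 1451 + 2722 = 4173
2) 4173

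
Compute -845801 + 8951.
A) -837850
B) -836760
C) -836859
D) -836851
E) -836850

-845801 + 8951 = -836850
E) -836850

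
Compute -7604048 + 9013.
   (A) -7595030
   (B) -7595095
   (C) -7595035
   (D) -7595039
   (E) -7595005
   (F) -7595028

-7604048 + 9013 = -7595035
C) -7595035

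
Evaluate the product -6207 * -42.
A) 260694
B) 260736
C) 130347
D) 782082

-6207 * -42 = 260694
A) 260694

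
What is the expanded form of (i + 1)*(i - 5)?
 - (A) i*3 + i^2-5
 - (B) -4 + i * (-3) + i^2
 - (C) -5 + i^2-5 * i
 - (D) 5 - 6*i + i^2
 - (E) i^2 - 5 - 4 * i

Expanding (i + 1)*(i - 5):
= i^2 - 5 - 4 * i
E) i^2 - 5 - 4 * i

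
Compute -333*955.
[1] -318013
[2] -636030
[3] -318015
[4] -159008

-333 * 955 = -318015
3) -318015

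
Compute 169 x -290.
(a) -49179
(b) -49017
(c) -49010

169 * -290 = -49010
c) -49010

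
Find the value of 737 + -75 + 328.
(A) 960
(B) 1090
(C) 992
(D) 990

First: 737 + -75 = 662
Then: 662 + 328 = 990
D) 990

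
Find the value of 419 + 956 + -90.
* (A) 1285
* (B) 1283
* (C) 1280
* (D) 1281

First: 419 + 956 = 1375
Then: 1375 + -90 = 1285
A) 1285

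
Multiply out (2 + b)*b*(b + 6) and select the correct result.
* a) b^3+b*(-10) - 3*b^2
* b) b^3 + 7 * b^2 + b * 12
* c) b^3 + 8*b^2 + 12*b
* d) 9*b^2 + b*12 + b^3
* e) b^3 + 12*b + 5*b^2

Expanding (2 + b)*b*(b + 6):
= b^3 + 8*b^2 + 12*b
c) b^3 + 8*b^2 + 12*b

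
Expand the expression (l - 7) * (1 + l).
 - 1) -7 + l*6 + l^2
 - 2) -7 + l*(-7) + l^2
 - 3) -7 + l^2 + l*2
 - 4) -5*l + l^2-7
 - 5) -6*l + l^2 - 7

Expanding (l - 7) * (1 + l):
= -6*l + l^2 - 7
5) -6*l + l^2 - 7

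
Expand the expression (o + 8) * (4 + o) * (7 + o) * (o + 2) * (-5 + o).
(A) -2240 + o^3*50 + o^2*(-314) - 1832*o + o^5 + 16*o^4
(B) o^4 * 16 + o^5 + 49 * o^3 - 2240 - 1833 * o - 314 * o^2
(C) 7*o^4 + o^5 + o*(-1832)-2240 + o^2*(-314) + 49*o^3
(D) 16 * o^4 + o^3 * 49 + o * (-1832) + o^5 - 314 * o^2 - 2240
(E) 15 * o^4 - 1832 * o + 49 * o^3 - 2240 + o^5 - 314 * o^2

Expanding (o + 8) * (4 + o) * (7 + o) * (o + 2) * (-5 + o):
= 16 * o^4 + o^3 * 49 + o * (-1832) + o^5 - 314 * o^2 - 2240
D) 16 * o^4 + o^3 * 49 + o * (-1832) + o^5 - 314 * o^2 - 2240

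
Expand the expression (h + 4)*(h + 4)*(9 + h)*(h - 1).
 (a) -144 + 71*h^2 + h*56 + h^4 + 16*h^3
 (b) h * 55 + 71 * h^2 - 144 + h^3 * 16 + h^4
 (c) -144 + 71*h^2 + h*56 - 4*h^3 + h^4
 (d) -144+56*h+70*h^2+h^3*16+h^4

Expanding (h + 4)*(h + 4)*(9 + h)*(h - 1):
= -144 + 71*h^2 + h*56 + h^4 + 16*h^3
a) -144 + 71*h^2 + h*56 + h^4 + 16*h^3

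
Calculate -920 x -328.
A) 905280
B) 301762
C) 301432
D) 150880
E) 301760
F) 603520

-920 * -328 = 301760
E) 301760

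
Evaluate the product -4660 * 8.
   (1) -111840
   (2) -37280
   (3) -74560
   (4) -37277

-4660 * 8 = -37280
2) -37280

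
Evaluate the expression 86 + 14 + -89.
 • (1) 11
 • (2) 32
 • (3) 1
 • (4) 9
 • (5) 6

First: 86 + 14 = 100
Then: 100 + -89 = 11
1) 11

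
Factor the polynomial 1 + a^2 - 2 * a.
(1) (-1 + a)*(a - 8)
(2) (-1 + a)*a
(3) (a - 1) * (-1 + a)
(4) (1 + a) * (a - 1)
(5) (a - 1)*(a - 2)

We need to factor 1 + a^2 - 2 * a.
The factored form is (a - 1) * (-1 + a).
3) (a - 1) * (-1 + a)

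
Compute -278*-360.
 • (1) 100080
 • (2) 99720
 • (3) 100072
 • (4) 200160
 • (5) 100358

-278 * -360 = 100080
1) 100080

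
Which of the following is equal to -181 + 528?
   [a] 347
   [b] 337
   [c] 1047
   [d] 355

-181 + 528 = 347
a) 347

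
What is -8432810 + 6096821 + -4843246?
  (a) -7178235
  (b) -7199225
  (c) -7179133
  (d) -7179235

First: -8432810 + 6096821 = -2335989
Then: -2335989 + -4843246 = -7179235
d) -7179235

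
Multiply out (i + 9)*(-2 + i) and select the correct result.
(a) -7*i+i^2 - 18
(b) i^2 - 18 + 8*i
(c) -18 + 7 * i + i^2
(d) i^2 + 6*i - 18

Expanding (i + 9)*(-2 + i):
= -18 + 7 * i + i^2
c) -18 + 7 * i + i^2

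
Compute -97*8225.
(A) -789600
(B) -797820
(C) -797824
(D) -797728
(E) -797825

-97 * 8225 = -797825
E) -797825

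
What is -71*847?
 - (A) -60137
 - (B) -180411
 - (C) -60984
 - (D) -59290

-71 * 847 = -60137
A) -60137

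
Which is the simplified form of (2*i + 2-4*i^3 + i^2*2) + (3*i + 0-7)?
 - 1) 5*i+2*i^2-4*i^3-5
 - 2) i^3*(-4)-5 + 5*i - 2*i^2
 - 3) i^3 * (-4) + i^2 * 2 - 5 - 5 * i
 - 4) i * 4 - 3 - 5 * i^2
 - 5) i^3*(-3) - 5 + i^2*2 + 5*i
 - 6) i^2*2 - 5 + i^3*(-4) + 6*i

Adding the polynomials and combining like terms:
(2*i + 2 - 4*i^3 + i^2*2) + (3*i + 0 - 7)
= 5*i+2*i^2-4*i^3-5
1) 5*i+2*i^2-4*i^3-5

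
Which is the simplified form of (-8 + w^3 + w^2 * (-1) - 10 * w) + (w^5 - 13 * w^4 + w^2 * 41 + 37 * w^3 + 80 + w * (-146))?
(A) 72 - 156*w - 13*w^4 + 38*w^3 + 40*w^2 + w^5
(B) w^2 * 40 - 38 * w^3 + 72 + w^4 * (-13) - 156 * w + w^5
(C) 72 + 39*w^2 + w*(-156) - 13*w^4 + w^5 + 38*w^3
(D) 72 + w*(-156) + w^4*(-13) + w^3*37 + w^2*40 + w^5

Adding the polynomials and combining like terms:
(-8 + w^3 + w^2*(-1) - 10*w) + (w^5 - 13*w^4 + w^2*41 + 37*w^3 + 80 + w*(-146))
= 72 - 156*w - 13*w^4 + 38*w^3 + 40*w^2 + w^5
A) 72 - 156*w - 13*w^4 + 38*w^3 + 40*w^2 + w^5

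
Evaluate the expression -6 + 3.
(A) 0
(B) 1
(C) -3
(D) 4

-6 + 3 = -3
C) -3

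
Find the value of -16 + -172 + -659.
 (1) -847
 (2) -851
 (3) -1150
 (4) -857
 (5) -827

First: -16 + -172 = -188
Then: -188 + -659 = -847
1) -847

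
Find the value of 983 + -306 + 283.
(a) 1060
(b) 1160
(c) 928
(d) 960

First: 983 + -306 = 677
Then: 677 + 283 = 960
d) 960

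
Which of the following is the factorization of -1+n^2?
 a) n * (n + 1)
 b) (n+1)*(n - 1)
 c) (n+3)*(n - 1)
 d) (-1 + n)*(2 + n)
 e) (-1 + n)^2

We need to factor -1+n^2.
The factored form is (n+1)*(n - 1).
b) (n+1)*(n - 1)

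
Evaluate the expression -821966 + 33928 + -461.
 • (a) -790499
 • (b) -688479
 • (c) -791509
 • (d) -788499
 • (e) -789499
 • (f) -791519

First: -821966 + 33928 = -788038
Then: -788038 + -461 = -788499
d) -788499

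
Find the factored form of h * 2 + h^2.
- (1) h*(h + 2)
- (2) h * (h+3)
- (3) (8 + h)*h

We need to factor h * 2 + h^2.
The factored form is h*(h + 2).
1) h*(h + 2)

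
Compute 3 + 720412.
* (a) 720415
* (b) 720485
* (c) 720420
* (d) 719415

3 + 720412 = 720415
a) 720415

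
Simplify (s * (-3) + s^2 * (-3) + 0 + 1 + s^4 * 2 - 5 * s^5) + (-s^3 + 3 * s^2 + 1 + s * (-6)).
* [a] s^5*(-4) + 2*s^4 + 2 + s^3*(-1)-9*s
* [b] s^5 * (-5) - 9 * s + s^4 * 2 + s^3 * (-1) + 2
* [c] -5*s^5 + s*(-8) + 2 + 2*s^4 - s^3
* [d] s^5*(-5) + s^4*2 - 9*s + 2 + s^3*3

Adding the polynomials and combining like terms:
(s*(-3) + s^2*(-3) + 0 + 1 + s^4*2 - 5*s^5) + (-s^3 + 3*s^2 + 1 + s*(-6))
= s^5 * (-5) - 9 * s + s^4 * 2 + s^3 * (-1) + 2
b) s^5 * (-5) - 9 * s + s^4 * 2 + s^3 * (-1) + 2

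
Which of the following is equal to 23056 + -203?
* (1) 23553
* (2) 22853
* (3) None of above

23056 + -203 = 22853
2) 22853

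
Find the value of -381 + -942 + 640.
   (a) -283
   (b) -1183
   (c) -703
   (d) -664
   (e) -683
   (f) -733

First: -381 + -942 = -1323
Then: -1323 + 640 = -683
e) -683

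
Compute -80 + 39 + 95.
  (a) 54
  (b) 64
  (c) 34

First: -80 + 39 = -41
Then: -41 + 95 = 54
a) 54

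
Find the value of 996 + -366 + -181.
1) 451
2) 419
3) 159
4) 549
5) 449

First: 996 + -366 = 630
Then: 630 + -181 = 449
5) 449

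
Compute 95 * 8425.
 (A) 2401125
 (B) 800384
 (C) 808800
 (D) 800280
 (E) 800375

95 * 8425 = 800375
E) 800375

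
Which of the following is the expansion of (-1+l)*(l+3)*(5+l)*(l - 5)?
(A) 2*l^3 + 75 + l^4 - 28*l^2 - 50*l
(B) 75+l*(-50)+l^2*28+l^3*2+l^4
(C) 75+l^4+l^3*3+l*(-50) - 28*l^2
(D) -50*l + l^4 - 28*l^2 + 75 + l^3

Expanding (-1+l)*(l+3)*(5+l)*(l - 5):
= 2*l^3 + 75 + l^4 - 28*l^2 - 50*l
A) 2*l^3 + 75 + l^4 - 28*l^2 - 50*l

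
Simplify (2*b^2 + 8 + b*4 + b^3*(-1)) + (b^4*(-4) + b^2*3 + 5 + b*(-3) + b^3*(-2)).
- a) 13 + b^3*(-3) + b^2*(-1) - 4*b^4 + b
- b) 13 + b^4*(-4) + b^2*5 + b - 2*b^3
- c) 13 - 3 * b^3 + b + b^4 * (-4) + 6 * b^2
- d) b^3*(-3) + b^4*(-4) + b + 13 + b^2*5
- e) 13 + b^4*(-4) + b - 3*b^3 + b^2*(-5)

Adding the polynomials and combining like terms:
(2*b^2 + 8 + b*4 + b^3*(-1)) + (b^4*(-4) + b^2*3 + 5 + b*(-3) + b^3*(-2))
= b^3*(-3) + b^4*(-4) + b + 13 + b^2*5
d) b^3*(-3) + b^4*(-4) + b + 13 + b^2*5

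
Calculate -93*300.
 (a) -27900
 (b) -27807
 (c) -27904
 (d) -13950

-93 * 300 = -27900
a) -27900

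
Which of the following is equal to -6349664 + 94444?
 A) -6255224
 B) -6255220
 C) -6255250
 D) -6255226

-6349664 + 94444 = -6255220
B) -6255220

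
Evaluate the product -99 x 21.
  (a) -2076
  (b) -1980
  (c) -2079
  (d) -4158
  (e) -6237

-99 * 21 = -2079
c) -2079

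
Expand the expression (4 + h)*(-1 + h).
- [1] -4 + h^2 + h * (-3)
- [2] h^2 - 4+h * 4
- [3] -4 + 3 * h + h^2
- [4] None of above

Expanding (4 + h)*(-1 + h):
= -4 + 3 * h + h^2
3) -4 + 3 * h + h^2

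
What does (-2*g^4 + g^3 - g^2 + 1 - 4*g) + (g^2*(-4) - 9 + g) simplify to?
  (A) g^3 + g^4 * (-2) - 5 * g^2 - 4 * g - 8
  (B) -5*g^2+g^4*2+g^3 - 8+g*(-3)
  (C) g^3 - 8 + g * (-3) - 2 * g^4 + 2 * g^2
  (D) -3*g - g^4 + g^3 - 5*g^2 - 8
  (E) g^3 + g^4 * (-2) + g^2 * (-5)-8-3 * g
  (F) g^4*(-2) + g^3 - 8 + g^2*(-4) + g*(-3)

Adding the polynomials and combining like terms:
(-2*g^4 + g^3 - g^2 + 1 - 4*g) + (g^2*(-4) - 9 + g)
= g^3 + g^4 * (-2) + g^2 * (-5)-8-3 * g
E) g^3 + g^4 * (-2) + g^2 * (-5)-8-3 * g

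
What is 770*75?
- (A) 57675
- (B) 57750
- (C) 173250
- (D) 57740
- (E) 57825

770 * 75 = 57750
B) 57750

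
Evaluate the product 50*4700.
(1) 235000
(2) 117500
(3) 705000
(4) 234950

50 * 4700 = 235000
1) 235000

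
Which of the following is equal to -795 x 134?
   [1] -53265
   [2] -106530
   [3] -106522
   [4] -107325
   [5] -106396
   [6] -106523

-795 * 134 = -106530
2) -106530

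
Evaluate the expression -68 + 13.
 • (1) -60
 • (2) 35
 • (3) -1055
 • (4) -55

-68 + 13 = -55
4) -55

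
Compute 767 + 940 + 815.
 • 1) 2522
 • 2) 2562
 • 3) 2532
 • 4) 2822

First: 767 + 940 = 1707
Then: 1707 + 815 = 2522
1) 2522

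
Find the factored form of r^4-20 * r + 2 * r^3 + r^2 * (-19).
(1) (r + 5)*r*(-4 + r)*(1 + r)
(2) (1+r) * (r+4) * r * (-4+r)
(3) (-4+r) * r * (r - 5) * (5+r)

We need to factor r^4-20 * r + 2 * r^3 + r^2 * (-19).
The factored form is (r + 5)*r*(-4 + r)*(1 + r).
1) (r + 5)*r*(-4 + r)*(1 + r)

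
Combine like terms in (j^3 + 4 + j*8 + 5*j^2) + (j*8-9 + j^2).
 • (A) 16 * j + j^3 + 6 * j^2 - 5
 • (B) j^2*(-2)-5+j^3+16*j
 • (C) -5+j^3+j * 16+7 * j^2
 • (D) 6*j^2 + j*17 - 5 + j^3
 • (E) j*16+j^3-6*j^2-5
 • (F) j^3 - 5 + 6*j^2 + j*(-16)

Adding the polynomials and combining like terms:
(j^3 + 4 + j*8 + 5*j^2) + (j*8 - 9 + j^2)
= 16 * j + j^3 + 6 * j^2 - 5
A) 16 * j + j^3 + 6 * j^2 - 5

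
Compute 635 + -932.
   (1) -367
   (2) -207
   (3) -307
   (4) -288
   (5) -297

635 + -932 = -297
5) -297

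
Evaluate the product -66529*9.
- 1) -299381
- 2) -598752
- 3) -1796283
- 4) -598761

-66529 * 9 = -598761
4) -598761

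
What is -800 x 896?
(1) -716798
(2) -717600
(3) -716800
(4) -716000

-800 * 896 = -716800
3) -716800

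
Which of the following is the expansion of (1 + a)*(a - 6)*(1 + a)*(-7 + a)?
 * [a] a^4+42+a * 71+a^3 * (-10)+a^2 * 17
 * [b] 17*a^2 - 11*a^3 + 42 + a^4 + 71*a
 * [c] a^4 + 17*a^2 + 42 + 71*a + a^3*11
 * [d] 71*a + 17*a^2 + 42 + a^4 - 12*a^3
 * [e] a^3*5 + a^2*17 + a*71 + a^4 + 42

Expanding (1 + a)*(a - 6)*(1 + a)*(-7 + a):
= 17*a^2 - 11*a^3 + 42 + a^4 + 71*a
b) 17*a^2 - 11*a^3 + 42 + a^4 + 71*a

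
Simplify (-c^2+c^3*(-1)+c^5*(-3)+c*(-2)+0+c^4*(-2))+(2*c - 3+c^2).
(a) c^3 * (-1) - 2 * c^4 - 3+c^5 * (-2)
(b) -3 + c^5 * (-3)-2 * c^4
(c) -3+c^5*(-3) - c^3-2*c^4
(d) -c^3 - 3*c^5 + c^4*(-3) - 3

Adding the polynomials and combining like terms:
(-c^2 + c^3*(-1) + c^5*(-3) + c*(-2) + 0 + c^4*(-2)) + (2*c - 3 + c^2)
= -3+c^5*(-3) - c^3-2*c^4
c) -3+c^5*(-3) - c^3-2*c^4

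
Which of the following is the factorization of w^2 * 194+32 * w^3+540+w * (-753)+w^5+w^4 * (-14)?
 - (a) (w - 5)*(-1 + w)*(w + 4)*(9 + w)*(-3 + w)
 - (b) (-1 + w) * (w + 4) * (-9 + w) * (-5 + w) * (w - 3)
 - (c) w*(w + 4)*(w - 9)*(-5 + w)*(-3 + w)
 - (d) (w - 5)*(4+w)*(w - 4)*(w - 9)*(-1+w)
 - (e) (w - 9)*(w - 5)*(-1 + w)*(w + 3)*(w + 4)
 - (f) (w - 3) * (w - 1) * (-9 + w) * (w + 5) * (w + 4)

We need to factor w^2 * 194+32 * w^3+540+w * (-753)+w^5+w^4 * (-14).
The factored form is (-1 + w) * (w + 4) * (-9 + w) * (-5 + w) * (w - 3).
b) (-1 + w) * (w + 4) * (-9 + w) * (-5 + w) * (w - 3)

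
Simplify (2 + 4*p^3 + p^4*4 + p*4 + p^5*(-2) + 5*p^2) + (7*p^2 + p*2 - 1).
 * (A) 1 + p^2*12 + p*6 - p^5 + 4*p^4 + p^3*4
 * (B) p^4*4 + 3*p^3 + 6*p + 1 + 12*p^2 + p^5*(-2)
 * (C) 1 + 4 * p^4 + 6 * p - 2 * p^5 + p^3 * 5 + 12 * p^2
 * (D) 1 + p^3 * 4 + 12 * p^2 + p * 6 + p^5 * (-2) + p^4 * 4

Adding the polynomials and combining like terms:
(2 + 4*p^3 + p^4*4 + p*4 + p^5*(-2) + 5*p^2) + (7*p^2 + p*2 - 1)
= 1 + p^3 * 4 + 12 * p^2 + p * 6 + p^5 * (-2) + p^4 * 4
D) 1 + p^3 * 4 + 12 * p^2 + p * 6 + p^5 * (-2) + p^4 * 4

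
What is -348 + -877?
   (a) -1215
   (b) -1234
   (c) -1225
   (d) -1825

-348 + -877 = -1225
c) -1225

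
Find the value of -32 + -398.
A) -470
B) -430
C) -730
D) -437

-32 + -398 = -430
B) -430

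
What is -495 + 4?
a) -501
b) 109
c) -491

-495 + 4 = -491
c) -491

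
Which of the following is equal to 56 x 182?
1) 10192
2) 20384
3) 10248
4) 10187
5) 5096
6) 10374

56 * 182 = 10192
1) 10192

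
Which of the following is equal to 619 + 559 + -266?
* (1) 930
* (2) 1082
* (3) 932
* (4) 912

First: 619 + 559 = 1178
Then: 1178 + -266 = 912
4) 912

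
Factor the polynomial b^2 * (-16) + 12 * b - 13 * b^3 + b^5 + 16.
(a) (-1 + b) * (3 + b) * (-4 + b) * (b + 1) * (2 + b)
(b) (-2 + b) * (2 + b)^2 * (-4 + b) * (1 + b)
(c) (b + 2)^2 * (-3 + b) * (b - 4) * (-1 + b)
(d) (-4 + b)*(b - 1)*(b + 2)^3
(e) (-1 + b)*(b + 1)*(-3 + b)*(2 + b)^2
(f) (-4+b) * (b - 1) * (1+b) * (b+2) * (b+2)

We need to factor b^2 * (-16) + 12 * b - 13 * b^3 + b^5 + 16.
The factored form is (-4+b) * (b - 1) * (1+b) * (b+2) * (b+2).
f) (-4+b) * (b - 1) * (1+b) * (b+2) * (b+2)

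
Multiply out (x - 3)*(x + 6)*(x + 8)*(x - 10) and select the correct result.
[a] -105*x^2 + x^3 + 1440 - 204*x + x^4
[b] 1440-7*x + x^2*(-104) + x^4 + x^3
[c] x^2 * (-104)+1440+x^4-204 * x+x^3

Expanding (x - 3)*(x + 6)*(x + 8)*(x - 10):
= x^2 * (-104)+1440+x^4-204 * x+x^3
c) x^2 * (-104)+1440+x^4-204 * x+x^3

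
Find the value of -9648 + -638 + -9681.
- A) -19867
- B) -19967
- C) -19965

First: -9648 + -638 = -10286
Then: -10286 + -9681 = -19967
B) -19967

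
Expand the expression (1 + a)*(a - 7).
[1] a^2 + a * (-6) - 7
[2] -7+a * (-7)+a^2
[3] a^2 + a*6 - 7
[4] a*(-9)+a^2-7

Expanding (1 + a)*(a - 7):
= a^2 + a * (-6) - 7
1) a^2 + a * (-6) - 7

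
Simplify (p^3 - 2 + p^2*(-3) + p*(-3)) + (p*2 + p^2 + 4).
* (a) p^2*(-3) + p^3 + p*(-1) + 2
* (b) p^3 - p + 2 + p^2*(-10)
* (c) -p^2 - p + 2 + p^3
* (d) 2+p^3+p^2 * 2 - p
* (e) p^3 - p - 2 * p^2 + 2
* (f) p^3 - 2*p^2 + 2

Adding the polynomials and combining like terms:
(p^3 - 2 + p^2*(-3) + p*(-3)) + (p*2 + p^2 + 4)
= p^3 - p - 2 * p^2 + 2
e) p^3 - p - 2 * p^2 + 2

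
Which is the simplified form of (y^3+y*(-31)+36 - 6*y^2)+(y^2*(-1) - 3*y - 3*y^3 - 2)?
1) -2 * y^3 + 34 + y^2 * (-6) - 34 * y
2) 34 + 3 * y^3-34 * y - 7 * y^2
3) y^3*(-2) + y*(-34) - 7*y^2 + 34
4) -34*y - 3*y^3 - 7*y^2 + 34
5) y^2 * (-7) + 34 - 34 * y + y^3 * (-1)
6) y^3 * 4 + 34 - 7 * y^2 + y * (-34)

Adding the polynomials and combining like terms:
(y^3 + y*(-31) + 36 - 6*y^2) + (y^2*(-1) - 3*y - 3*y^3 - 2)
= y^3*(-2) + y*(-34) - 7*y^2 + 34
3) y^3*(-2) + y*(-34) - 7*y^2 + 34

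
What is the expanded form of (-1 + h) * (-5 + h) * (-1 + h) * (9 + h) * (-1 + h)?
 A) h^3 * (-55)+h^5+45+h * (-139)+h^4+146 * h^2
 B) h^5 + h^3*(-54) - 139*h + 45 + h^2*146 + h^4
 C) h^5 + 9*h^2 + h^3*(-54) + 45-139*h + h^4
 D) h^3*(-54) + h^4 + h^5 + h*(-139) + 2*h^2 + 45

Expanding (-1 + h) * (-5 + h) * (-1 + h) * (9 + h) * (-1 + h):
= h^5 + h^3*(-54) - 139*h + 45 + h^2*146 + h^4
B) h^5 + h^3*(-54) - 139*h + 45 + h^2*146 + h^4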